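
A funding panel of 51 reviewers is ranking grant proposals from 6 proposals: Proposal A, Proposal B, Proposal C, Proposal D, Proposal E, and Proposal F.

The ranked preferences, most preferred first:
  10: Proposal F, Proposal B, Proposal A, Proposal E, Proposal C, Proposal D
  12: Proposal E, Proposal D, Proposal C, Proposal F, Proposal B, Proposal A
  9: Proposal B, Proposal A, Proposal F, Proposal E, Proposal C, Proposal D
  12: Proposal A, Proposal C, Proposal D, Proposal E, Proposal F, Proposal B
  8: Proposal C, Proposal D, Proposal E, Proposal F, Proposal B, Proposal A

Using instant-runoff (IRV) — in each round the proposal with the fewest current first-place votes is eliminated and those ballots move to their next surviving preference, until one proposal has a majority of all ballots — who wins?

Round 1: Proposal A 12, Proposal B 9, Proposal C 8, Proposal D 0, Proposal E 12, Proposal F 10. Proposal D eliminated.
Round 2: Proposal A 12, Proposal B 9, Proposal C 8, Proposal E 12, Proposal F 10. Proposal C eliminated.
Round 3: Proposal A 12, Proposal B 9, Proposal E 20, Proposal F 10. Proposal B eliminated.
Round 4: Proposal A 21, Proposal E 20, Proposal F 10. Proposal F eliminated.
Round 5: Proposal A 31, Proposal E 20. Proposal A has a majority (≥26).

Proposal A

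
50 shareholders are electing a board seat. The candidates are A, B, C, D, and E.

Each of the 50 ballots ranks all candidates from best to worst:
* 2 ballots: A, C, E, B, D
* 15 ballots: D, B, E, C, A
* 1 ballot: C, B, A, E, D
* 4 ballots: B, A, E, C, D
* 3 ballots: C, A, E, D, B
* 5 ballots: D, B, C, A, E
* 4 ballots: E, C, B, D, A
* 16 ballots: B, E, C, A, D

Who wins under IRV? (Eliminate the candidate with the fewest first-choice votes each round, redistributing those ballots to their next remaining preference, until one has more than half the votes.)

B

Round 1: A 2, B 20, C 4, D 20, E 4. A eliminated.
Round 2: B 20, C 6, D 20, E 4. E eliminated.
Round 3: B 20, C 10, D 20. C eliminated.
Round 4: B 27, D 23. B has a majority (≥26).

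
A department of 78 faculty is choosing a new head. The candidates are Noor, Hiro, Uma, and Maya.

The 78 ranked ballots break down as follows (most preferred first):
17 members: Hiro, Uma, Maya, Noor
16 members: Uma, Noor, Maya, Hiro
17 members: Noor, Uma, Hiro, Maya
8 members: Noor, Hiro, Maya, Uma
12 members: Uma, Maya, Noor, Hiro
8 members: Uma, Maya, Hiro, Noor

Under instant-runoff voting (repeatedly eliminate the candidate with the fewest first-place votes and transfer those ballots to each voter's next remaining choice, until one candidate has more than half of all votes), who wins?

Uma

Round 1: Noor 25, Hiro 17, Uma 36, Maya 0. Maya eliminated.
Round 2: Noor 25, Hiro 17, Uma 36. Hiro eliminated.
Round 3: Noor 25, Uma 53. Uma has a majority (≥40).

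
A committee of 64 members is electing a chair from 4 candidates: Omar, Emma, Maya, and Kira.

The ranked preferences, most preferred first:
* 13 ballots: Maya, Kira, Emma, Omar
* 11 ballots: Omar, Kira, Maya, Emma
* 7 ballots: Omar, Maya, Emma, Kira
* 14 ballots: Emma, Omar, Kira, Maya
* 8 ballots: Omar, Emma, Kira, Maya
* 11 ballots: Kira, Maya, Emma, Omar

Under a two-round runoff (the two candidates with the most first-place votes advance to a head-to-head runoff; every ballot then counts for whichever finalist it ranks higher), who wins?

Round 1 first-place votes: Omar 26, Emma 14, Maya 13, Kira 11. Omar and Emma advance.
Runoff: Omar is ranked above Emma on 26 ballots, Emma above Omar on 38.

Emma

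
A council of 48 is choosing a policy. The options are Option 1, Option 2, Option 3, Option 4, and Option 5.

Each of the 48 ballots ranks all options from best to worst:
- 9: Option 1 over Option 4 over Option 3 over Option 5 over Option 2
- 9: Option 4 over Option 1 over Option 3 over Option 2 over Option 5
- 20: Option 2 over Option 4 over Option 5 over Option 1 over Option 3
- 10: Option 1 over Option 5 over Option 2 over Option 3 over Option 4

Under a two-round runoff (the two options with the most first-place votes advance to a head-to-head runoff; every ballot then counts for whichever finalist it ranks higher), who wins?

Round 1 first-place votes: Option 1 19, Option 2 20, Option 3 0, Option 4 9, Option 5 0. Option 2 and Option 1 advance.
Runoff: Option 2 is ranked above Option 1 on 20 ballots, Option 1 above Option 2 on 28.

Option 1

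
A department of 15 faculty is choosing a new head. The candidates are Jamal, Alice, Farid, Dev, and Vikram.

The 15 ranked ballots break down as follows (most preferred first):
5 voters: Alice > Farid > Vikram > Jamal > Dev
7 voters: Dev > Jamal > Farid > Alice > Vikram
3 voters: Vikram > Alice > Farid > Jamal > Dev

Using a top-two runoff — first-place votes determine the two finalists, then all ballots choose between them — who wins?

Alice

Round 1 first-place votes: Jamal 0, Alice 5, Farid 0, Dev 7, Vikram 3. Dev and Alice advance.
Runoff: Dev is ranked above Alice on 7 ballots, Alice above Dev on 8.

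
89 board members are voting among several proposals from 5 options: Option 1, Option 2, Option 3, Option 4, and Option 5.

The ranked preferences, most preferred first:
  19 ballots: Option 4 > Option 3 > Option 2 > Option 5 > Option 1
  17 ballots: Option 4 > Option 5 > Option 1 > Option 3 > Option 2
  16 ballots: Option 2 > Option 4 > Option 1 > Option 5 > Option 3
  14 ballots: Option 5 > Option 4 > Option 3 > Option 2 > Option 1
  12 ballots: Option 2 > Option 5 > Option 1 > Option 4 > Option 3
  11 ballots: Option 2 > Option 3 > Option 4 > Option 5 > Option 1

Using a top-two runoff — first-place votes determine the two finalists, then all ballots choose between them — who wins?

Round 1 first-place votes: Option 1 0, Option 2 39, Option 3 0, Option 4 36, Option 5 14. Option 2 and Option 4 advance.
Runoff: Option 2 is ranked above Option 4 on 39 ballots, Option 4 above Option 2 on 50.

Option 4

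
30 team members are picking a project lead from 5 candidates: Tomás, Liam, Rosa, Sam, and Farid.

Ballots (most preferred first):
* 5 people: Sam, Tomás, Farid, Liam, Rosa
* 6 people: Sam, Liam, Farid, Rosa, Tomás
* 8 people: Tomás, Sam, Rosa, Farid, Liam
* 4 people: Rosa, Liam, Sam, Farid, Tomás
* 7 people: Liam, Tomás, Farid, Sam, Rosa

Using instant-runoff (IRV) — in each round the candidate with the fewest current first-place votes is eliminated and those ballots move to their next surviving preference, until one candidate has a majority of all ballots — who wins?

Round 1: Tomás 8, Liam 7, Rosa 4, Sam 11, Farid 0. Farid eliminated.
Round 2: Tomás 8, Liam 7, Rosa 4, Sam 11. Rosa eliminated.
Round 3: Tomás 8, Liam 11, Sam 11. Tomás eliminated.
Round 4: Liam 11, Sam 19. Sam has a majority (≥16).

Sam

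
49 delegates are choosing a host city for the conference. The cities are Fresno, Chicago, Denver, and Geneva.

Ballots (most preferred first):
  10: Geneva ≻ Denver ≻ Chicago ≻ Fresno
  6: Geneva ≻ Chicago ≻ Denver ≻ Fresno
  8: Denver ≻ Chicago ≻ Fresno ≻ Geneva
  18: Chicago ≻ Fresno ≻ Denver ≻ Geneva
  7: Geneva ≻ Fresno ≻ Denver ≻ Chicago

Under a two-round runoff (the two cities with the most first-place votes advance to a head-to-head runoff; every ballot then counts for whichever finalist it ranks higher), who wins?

Round 1 first-place votes: Fresno 0, Chicago 18, Denver 8, Geneva 23. Geneva and Chicago advance.
Runoff: Geneva is ranked above Chicago on 23 ballots, Chicago above Geneva on 26.

Chicago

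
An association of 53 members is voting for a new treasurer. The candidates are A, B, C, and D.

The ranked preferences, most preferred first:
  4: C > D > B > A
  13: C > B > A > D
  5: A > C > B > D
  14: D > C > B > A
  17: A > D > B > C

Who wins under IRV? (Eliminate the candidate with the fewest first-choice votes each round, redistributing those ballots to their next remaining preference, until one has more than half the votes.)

C

Round 1: A 22, B 0, C 17, D 14. B eliminated.
Round 2: A 22, C 17, D 14. D eliminated.
Round 3: A 22, C 31. C has a majority (≥27).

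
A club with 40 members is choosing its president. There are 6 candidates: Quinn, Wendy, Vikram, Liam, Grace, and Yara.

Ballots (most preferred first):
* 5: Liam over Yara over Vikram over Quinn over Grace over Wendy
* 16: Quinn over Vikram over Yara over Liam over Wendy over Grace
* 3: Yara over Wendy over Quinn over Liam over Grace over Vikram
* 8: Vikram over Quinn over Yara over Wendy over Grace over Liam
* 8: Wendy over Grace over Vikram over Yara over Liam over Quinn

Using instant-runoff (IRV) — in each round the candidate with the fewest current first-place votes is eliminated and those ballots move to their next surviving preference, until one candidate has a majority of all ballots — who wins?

Vikram

Round 1: Quinn 16, Wendy 8, Vikram 8, Liam 5, Grace 0, Yara 3. Grace eliminated.
Round 2: Quinn 16, Wendy 8, Vikram 8, Liam 5, Yara 3. Yara eliminated.
Round 3: Quinn 16, Wendy 11, Vikram 8, Liam 5. Liam eliminated.
Round 4: Quinn 16, Wendy 11, Vikram 13. Wendy eliminated.
Round 5: Quinn 19, Vikram 21. Vikram has a majority (≥21).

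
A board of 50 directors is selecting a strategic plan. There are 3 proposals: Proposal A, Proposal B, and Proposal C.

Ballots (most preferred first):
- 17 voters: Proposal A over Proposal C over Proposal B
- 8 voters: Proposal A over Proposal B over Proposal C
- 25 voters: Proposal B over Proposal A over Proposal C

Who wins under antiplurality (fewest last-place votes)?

Last-place votes: Proposal A 0, Proposal B 17, Proposal C 33.

Proposal A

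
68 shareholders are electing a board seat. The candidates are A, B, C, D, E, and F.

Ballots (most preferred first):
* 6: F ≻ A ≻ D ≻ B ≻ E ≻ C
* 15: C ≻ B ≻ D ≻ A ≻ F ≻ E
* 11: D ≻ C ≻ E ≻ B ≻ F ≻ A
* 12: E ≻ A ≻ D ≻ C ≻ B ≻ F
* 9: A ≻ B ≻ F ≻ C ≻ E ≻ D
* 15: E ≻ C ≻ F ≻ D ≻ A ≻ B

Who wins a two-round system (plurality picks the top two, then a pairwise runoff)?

C

Round 1 first-place votes: A 9, B 0, C 15, D 11, E 27, F 6. E and C advance.
Runoff: E is ranked above C on 33 ballots, C above E on 35.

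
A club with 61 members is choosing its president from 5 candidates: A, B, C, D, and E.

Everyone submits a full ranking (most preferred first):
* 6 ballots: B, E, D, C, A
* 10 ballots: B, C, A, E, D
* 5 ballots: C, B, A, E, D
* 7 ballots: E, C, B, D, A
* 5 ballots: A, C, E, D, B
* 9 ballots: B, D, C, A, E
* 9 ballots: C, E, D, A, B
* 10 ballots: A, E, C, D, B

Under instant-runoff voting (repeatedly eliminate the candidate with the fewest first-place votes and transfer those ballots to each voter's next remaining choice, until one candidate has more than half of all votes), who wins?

Round 1: A 15, B 25, C 14, D 0, E 7. D eliminated.
Round 2: A 15, B 25, C 14, E 7. E eliminated.
Round 3: A 15, B 25, C 21. A eliminated.
Round 4: B 25, C 36. C has a majority (≥31).

C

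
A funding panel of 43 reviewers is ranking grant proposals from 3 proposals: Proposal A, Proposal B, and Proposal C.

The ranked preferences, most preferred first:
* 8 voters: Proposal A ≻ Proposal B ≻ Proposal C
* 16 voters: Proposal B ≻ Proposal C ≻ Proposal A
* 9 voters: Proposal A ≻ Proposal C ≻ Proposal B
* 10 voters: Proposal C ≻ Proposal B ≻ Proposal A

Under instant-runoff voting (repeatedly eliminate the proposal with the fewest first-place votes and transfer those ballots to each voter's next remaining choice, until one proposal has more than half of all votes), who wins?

Round 1: Proposal A 17, Proposal B 16, Proposal C 10. Proposal C eliminated.
Round 2: Proposal A 17, Proposal B 26. Proposal B has a majority (≥22).

Proposal B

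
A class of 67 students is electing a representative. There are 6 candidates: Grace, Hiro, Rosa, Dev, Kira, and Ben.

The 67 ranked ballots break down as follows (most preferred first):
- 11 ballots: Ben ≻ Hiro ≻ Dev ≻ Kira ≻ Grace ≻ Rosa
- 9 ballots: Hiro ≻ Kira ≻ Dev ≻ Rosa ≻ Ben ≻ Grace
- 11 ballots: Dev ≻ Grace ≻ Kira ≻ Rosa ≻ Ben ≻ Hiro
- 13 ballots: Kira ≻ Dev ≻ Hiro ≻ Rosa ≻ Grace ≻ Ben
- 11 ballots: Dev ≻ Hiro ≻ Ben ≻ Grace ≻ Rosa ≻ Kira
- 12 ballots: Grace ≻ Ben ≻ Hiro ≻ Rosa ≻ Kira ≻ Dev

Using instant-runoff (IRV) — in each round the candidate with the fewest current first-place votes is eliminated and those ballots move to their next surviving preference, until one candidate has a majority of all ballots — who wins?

Kira

Round 1: Grace 12, Hiro 9, Rosa 0, Dev 22, Kira 13, Ben 11. Rosa eliminated.
Round 2: Grace 12, Hiro 9, Dev 22, Kira 13, Ben 11. Hiro eliminated.
Round 3: Grace 12, Dev 22, Kira 22, Ben 11. Ben eliminated.
Round 4: Grace 12, Dev 33, Kira 22. Grace eliminated.
Round 5: Dev 33, Kira 34. Kira has a majority (≥34).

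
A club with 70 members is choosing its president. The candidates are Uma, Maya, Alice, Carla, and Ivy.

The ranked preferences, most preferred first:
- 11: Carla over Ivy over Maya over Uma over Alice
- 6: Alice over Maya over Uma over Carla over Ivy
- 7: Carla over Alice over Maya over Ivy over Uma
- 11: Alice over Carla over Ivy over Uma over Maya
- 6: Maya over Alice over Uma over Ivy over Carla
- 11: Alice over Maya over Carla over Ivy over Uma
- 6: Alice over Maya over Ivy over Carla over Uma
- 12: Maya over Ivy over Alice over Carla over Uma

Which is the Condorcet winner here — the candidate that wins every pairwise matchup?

Alice vs Uma: 59–11
Alice vs Maya: 41–29
Alice vs Carla: 52–18
Alice vs Ivy: 47–23
Alice beats every other candidate.

Alice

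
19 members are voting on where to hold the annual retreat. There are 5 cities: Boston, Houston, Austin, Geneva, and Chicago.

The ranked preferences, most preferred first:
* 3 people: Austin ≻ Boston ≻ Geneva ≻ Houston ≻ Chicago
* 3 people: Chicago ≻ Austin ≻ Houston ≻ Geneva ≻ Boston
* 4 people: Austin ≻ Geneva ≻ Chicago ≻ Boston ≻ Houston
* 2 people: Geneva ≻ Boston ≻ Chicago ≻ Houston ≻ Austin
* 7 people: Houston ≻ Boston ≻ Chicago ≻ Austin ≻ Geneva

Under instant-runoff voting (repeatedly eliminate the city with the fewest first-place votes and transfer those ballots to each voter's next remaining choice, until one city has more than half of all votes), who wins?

Round 1: Boston 0, Houston 7, Austin 7, Geneva 2, Chicago 3. Boston eliminated.
Round 2: Houston 7, Austin 7, Geneva 2, Chicago 3. Geneva eliminated.
Round 3: Houston 7, Austin 7, Chicago 5. Chicago eliminated.
Round 4: Houston 9, Austin 10. Austin has a majority (≥10).

Austin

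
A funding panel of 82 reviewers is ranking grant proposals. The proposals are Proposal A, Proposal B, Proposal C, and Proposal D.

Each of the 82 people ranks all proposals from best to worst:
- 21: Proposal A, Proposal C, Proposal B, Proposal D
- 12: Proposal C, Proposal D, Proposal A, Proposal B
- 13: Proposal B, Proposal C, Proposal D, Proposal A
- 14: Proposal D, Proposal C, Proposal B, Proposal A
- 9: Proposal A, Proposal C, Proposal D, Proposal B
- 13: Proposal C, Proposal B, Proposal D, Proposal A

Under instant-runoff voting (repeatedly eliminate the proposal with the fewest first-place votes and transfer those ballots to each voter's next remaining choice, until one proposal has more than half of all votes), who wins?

Round 1: Proposal A 30, Proposal B 13, Proposal C 25, Proposal D 14. Proposal B eliminated.
Round 2: Proposal A 30, Proposal C 38, Proposal D 14. Proposal D eliminated.
Round 3: Proposal A 30, Proposal C 52. Proposal C has a majority (≥42).

Proposal C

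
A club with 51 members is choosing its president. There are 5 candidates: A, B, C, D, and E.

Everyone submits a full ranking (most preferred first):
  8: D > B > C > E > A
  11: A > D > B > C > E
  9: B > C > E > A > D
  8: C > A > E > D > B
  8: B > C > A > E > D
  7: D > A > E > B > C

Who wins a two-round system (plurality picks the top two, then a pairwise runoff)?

D

Round 1 first-place votes: A 11, B 17, C 8, D 15, E 0. B and D advance.
Runoff: B is ranked above D on 17 ballots, D above B on 34.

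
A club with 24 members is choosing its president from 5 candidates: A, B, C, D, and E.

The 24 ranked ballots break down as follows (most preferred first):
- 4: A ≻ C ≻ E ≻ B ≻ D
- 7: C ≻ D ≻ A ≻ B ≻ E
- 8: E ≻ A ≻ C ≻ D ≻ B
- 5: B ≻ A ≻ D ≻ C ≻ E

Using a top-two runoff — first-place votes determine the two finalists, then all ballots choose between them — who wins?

Round 1 first-place votes: A 4, B 5, C 7, D 0, E 8. E and C advance.
Runoff: E is ranked above C on 8 ballots, C above E on 16.

C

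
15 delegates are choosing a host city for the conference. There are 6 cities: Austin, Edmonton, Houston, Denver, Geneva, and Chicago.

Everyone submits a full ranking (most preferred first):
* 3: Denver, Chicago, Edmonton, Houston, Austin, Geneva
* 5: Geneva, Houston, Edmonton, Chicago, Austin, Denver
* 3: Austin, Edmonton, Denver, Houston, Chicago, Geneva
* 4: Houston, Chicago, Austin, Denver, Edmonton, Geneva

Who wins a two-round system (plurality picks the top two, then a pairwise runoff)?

Round 1 first-place votes: Austin 3, Edmonton 0, Houston 4, Denver 3, Geneva 5, Chicago 0. Geneva and Houston advance.
Runoff: Geneva is ranked above Houston on 5 ballots, Houston above Geneva on 10.

Houston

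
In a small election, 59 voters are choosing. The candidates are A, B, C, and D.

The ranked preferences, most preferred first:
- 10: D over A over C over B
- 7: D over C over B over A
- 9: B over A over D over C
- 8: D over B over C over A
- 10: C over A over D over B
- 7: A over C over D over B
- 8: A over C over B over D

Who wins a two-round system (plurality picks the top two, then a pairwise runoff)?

A

Round 1 first-place votes: A 15, B 9, C 10, D 25. D and A advance.
Runoff: D is ranked above A on 25 ballots, A above D on 34.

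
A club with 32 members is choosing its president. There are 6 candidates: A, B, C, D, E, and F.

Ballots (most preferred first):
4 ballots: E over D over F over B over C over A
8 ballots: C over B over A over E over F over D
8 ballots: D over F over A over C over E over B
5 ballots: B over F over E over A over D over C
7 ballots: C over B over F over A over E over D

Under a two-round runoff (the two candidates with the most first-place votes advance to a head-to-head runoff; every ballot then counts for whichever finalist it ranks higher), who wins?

D

Round 1 first-place votes: A 0, B 5, C 15, D 8, E 4, F 0. C and D advance.
Runoff: C is ranked above D on 15 ballots, D above C on 17.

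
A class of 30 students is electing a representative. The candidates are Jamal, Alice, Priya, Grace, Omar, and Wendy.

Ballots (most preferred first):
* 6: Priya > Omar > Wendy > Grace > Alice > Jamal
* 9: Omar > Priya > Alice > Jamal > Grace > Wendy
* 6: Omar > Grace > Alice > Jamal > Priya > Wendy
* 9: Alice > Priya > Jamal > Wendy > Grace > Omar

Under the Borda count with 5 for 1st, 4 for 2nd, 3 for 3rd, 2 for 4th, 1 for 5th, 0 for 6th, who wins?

Jamal: 6×0 + 9×2 + 6×2 + 9×3 = 57
Alice: 6×1 + 9×3 + 6×3 + 9×5 = 96
Priya: 6×5 + 9×4 + 6×1 + 9×4 = 108
Grace: 6×2 + 9×1 + 6×4 + 9×1 = 54
Omar: 6×4 + 9×5 + 6×5 + 9×0 = 99
Wendy: 6×3 + 9×0 + 6×0 + 9×2 = 36

Priya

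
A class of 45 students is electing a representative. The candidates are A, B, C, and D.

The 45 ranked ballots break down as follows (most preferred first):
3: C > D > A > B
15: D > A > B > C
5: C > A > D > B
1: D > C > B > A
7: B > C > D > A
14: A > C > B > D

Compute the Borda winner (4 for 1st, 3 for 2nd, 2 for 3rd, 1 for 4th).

A

A: 3×2 + 15×3 + 5×3 + 1×1 + 7×1 + 14×4 = 130
B: 3×1 + 15×2 + 5×1 + 1×2 + 7×4 + 14×2 = 96
C: 3×4 + 15×1 + 5×4 + 1×3 + 7×3 + 14×3 = 113
D: 3×3 + 15×4 + 5×2 + 1×4 + 7×2 + 14×1 = 111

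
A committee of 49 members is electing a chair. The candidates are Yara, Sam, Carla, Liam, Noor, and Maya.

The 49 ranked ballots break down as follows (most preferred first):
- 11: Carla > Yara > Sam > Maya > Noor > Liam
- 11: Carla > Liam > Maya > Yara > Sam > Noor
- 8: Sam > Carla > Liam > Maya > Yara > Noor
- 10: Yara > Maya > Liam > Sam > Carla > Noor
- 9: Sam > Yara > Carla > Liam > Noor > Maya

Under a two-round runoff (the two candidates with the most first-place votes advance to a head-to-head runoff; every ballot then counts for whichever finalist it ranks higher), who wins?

Round 1 first-place votes: Yara 10, Sam 17, Carla 22, Liam 0, Noor 0, Maya 0. Carla and Sam advance.
Runoff: Carla is ranked above Sam on 22 ballots, Sam above Carla on 27.

Sam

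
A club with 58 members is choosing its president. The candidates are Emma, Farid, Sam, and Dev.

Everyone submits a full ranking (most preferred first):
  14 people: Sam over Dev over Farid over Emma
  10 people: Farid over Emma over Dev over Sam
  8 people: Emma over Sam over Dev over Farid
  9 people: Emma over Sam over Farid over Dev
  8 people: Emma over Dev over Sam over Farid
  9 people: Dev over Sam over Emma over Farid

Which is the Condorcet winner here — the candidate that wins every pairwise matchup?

Emma

Emma vs Farid: 34–24
Emma vs Sam: 35–23
Emma vs Dev: 35–23
Emma beats every other candidate.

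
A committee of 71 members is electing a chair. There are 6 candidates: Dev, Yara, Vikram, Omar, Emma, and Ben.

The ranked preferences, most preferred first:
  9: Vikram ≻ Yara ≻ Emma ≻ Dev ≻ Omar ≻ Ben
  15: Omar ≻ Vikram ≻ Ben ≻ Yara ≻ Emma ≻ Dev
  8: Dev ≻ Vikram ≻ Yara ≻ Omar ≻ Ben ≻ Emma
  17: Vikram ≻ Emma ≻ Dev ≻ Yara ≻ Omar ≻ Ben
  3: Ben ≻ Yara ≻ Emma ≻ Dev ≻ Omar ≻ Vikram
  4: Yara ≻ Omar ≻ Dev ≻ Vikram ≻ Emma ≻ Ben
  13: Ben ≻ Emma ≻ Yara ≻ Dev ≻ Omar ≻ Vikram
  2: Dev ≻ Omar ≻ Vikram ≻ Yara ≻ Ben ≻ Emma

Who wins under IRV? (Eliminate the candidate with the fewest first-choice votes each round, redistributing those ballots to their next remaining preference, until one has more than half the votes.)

Omar

Round 1: Dev 10, Yara 4, Vikram 26, Omar 15, Emma 0, Ben 16. Emma eliminated.
Round 2: Dev 10, Yara 4, Vikram 26, Omar 15, Ben 16. Yara eliminated.
Round 3: Dev 10, Vikram 26, Omar 19, Ben 16. Dev eliminated.
Round 4: Vikram 34, Omar 21, Ben 16. Ben eliminated.
Round 5: Vikram 34, Omar 37. Omar has a majority (≥36).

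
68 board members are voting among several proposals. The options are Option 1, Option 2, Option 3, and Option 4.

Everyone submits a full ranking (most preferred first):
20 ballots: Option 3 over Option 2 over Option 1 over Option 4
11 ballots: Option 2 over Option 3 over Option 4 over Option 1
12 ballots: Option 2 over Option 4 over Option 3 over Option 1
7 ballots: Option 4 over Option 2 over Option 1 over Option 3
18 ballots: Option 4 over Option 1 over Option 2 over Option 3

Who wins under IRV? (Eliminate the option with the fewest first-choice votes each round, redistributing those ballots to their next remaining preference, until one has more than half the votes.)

Round 1: Option 1 0, Option 2 23, Option 3 20, Option 4 25. Option 1 eliminated.
Round 2: Option 2 23, Option 3 20, Option 4 25. Option 3 eliminated.
Round 3: Option 2 43, Option 4 25. Option 2 has a majority (≥35).

Option 2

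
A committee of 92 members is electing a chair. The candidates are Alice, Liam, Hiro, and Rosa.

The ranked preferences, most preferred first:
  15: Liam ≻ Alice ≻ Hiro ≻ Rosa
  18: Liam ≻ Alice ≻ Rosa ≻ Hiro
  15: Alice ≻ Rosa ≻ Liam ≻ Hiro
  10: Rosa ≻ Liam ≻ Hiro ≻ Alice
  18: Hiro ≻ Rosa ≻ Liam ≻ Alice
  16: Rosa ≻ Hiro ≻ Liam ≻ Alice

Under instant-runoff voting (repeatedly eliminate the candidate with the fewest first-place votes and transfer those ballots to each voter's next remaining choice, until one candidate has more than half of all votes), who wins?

Rosa

Round 1: Alice 15, Liam 33, Hiro 18, Rosa 26. Alice eliminated.
Round 2: Liam 33, Hiro 18, Rosa 41. Hiro eliminated.
Round 3: Liam 33, Rosa 59. Rosa has a majority (≥47).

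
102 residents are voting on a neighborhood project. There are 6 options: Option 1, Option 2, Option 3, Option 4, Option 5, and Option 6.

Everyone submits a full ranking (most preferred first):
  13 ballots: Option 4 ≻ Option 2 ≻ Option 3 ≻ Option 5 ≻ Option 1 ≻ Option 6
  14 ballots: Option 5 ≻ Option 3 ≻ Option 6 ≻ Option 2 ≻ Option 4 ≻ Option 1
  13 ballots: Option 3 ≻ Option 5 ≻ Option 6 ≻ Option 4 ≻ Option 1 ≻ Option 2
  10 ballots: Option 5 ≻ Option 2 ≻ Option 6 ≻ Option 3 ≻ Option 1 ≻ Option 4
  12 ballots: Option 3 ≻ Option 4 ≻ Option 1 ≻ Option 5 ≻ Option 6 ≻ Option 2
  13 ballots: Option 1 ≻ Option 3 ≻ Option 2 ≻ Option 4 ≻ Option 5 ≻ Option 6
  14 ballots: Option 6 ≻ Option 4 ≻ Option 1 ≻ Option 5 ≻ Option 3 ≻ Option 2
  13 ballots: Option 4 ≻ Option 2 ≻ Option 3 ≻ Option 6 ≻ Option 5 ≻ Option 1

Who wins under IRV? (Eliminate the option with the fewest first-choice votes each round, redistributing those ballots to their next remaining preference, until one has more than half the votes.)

Round 1: Option 1 13, Option 2 0, Option 3 25, Option 4 26, Option 5 24, Option 6 14. Option 2 eliminated.
Round 2: Option 1 13, Option 3 25, Option 4 26, Option 5 24, Option 6 14. Option 1 eliminated.
Round 3: Option 3 38, Option 4 26, Option 5 24, Option 6 14. Option 6 eliminated.
Round 4: Option 3 38, Option 4 40, Option 5 24. Option 5 eliminated.
Round 5: Option 3 62, Option 4 40. Option 3 has a majority (≥52).

Option 3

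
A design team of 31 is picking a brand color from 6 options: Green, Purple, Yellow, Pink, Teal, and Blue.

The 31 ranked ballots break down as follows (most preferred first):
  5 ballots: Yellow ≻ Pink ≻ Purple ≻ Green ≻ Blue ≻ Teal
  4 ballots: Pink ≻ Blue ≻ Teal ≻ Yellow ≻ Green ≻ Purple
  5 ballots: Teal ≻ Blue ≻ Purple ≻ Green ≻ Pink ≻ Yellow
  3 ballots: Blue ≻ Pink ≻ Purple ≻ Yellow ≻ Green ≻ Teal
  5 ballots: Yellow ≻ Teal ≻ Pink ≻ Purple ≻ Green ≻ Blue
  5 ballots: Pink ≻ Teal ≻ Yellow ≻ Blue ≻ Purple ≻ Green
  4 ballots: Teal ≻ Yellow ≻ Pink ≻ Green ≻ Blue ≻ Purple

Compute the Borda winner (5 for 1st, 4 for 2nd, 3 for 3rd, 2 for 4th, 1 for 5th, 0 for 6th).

Green: 5×2 + 4×1 + 5×2 + 3×1 + 5×1 + 5×0 + 4×2 = 40
Purple: 5×3 + 4×0 + 5×3 + 3×3 + 5×2 + 5×1 + 4×0 = 54
Yellow: 5×5 + 4×2 + 5×0 + 3×2 + 5×5 + 5×3 + 4×4 = 95
Pink: 5×4 + 4×5 + 5×1 + 3×4 + 5×3 + 5×5 + 4×3 = 109
Teal: 5×0 + 4×3 + 5×5 + 3×0 + 5×4 + 5×4 + 4×5 = 97
Blue: 5×1 + 4×4 + 5×4 + 3×5 + 5×0 + 5×2 + 4×1 = 70

Pink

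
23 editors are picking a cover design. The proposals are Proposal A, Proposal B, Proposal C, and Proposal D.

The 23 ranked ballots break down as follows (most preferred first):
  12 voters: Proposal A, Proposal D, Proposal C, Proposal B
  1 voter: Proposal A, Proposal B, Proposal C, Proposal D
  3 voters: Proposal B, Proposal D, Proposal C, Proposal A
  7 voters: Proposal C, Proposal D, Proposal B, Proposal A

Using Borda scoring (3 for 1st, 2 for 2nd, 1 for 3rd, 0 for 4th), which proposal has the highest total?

Proposal D

Proposal A: 12×3 + 1×3 + 3×0 + 7×0 = 39
Proposal B: 12×0 + 1×2 + 3×3 + 7×1 = 18
Proposal C: 12×1 + 1×1 + 3×1 + 7×3 = 37
Proposal D: 12×2 + 1×0 + 3×2 + 7×2 = 44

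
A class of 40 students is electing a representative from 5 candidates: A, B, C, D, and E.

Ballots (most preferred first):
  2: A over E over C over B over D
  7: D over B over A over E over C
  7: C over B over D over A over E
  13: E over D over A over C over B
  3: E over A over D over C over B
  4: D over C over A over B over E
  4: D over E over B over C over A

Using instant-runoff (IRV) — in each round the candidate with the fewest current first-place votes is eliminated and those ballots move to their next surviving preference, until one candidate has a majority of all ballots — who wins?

Round 1: A 2, B 0, C 7, D 15, E 16. B eliminated.
Round 2: A 2, C 7, D 15, E 16. A eliminated.
Round 3: C 7, D 15, E 18. C eliminated.
Round 4: D 22, E 18. D has a majority (≥21).

D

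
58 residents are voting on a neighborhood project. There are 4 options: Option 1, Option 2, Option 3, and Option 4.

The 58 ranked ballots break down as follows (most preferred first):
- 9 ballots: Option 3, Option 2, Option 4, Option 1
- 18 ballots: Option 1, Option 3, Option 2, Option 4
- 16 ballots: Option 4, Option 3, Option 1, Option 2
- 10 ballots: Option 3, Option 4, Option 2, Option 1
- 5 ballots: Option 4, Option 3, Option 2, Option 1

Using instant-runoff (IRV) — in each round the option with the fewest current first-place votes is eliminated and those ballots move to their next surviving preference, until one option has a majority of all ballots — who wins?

Option 3

Round 1: Option 1 18, Option 2 0, Option 3 19, Option 4 21. Option 2 eliminated.
Round 2: Option 1 18, Option 3 19, Option 4 21. Option 1 eliminated.
Round 3: Option 3 37, Option 4 21. Option 3 has a majority (≥30).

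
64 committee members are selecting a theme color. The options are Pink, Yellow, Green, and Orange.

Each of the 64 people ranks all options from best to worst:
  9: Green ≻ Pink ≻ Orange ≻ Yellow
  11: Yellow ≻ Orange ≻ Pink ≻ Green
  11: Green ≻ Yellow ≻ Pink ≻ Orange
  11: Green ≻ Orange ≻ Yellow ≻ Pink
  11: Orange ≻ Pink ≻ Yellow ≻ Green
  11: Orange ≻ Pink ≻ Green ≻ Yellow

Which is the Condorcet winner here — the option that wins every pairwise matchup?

Orange vs Pink: 44–20
Orange vs Yellow: 42–22
Orange vs Green: 33–31
Orange beats every other option.

Orange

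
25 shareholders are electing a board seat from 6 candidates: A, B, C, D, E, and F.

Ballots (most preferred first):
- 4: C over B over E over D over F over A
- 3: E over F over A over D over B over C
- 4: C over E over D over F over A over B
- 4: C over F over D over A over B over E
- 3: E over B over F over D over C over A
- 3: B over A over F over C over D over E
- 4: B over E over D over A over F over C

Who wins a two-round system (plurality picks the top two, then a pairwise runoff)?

Round 1 first-place votes: A 0, B 7, C 12, D 0, E 6, F 0. C and B advance.
Runoff: C is ranked above B on 12 ballots, B above C on 13.

B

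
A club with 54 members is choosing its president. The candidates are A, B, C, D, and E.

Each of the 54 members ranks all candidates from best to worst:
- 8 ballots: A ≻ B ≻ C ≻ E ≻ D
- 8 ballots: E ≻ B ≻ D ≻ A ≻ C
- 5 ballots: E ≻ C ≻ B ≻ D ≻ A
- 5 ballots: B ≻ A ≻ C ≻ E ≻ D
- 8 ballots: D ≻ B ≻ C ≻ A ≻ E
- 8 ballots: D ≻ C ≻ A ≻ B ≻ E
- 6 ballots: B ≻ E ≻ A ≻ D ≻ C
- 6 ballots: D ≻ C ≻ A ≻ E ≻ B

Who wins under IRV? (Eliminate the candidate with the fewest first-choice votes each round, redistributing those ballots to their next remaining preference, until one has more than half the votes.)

Round 1: A 8, B 11, C 0, D 22, E 13. C eliminated.
Round 2: A 8, B 11, D 22, E 13. A eliminated.
Round 3: B 19, D 22, E 13. E eliminated.
Round 4: B 32, D 22. B has a majority (≥28).

B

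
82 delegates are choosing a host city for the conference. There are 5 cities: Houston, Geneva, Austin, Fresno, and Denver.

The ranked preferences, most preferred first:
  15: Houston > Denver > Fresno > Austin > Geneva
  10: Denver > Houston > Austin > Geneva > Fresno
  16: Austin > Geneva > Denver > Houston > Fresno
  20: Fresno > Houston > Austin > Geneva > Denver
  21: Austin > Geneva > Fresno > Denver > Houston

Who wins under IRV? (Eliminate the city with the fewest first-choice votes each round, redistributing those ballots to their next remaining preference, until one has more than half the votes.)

Houston

Round 1: Houston 15, Geneva 0, Austin 37, Fresno 20, Denver 10. Geneva eliminated.
Round 2: Houston 15, Austin 37, Fresno 20, Denver 10. Denver eliminated.
Round 3: Houston 25, Austin 37, Fresno 20. Fresno eliminated.
Round 4: Houston 45, Austin 37. Houston has a majority (≥42).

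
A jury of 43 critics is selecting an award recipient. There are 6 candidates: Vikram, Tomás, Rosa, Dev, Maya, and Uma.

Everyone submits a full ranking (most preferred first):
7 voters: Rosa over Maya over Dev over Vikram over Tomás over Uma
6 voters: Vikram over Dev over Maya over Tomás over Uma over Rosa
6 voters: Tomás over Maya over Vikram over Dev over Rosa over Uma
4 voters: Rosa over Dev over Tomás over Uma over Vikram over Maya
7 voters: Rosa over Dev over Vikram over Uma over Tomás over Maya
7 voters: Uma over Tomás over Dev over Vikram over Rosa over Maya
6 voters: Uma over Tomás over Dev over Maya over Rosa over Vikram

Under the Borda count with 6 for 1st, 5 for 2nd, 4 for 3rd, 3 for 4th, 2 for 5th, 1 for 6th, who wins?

Vikram: 7×3 + 6×6 + 6×4 + 4×2 + 7×4 + 7×3 + 6×1 = 144
Tomás: 7×2 + 6×3 + 6×6 + 4×4 + 7×2 + 7×5 + 6×5 = 163
Rosa: 7×6 + 6×1 + 6×2 + 4×6 + 7×6 + 7×2 + 6×2 = 152
Dev: 7×4 + 6×5 + 6×3 + 4×5 + 7×5 + 7×4 + 6×4 = 183
Maya: 7×5 + 6×4 + 6×5 + 4×1 + 7×1 + 7×1 + 6×3 = 125
Uma: 7×1 + 6×2 + 6×1 + 4×3 + 7×3 + 7×6 + 6×6 = 136

Dev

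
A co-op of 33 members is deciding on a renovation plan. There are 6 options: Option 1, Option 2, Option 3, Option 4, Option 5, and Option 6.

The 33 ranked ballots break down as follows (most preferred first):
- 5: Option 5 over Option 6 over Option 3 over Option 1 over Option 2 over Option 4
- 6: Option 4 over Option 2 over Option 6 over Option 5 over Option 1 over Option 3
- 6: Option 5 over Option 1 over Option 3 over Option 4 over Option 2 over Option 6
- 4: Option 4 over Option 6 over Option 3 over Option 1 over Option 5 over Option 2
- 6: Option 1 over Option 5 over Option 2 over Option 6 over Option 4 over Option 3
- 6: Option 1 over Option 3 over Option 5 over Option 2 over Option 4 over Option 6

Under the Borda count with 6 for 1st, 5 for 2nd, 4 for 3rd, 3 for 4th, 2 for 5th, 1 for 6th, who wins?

Option 1: 5×3 + 6×2 + 6×5 + 4×3 + 6×6 + 6×6 = 141
Option 2: 5×2 + 6×5 + 6×2 + 4×1 + 6×4 + 6×3 = 98
Option 3: 5×4 + 6×1 + 6×4 + 4×4 + 6×1 + 6×5 = 102
Option 4: 5×1 + 6×6 + 6×3 + 4×6 + 6×2 + 6×2 = 107
Option 5: 5×6 + 6×3 + 6×6 + 4×2 + 6×5 + 6×4 = 146
Option 6: 5×5 + 6×4 + 6×1 + 4×5 + 6×3 + 6×1 = 99

Option 5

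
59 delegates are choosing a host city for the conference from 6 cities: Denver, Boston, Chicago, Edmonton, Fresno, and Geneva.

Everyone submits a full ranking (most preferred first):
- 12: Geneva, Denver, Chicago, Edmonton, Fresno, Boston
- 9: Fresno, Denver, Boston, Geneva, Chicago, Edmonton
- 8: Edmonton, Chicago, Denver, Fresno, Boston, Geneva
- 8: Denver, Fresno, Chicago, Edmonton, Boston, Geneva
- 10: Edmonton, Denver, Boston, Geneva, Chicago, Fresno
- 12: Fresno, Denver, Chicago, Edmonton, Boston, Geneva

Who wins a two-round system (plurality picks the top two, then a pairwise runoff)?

Edmonton

Round 1 first-place votes: Denver 8, Boston 0, Chicago 0, Edmonton 18, Fresno 21, Geneva 12. Fresno and Edmonton advance.
Runoff: Fresno is ranked above Edmonton on 29 ballots, Edmonton above Fresno on 30.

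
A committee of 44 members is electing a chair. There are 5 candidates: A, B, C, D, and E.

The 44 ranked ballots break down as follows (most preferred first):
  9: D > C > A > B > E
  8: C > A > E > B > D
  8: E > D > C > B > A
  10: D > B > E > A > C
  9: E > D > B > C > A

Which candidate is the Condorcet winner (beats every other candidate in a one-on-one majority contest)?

E vs A: 27–17
E vs B: 25–19
E vs C: 27–17
E vs D: 25–19
E beats every other candidate.

E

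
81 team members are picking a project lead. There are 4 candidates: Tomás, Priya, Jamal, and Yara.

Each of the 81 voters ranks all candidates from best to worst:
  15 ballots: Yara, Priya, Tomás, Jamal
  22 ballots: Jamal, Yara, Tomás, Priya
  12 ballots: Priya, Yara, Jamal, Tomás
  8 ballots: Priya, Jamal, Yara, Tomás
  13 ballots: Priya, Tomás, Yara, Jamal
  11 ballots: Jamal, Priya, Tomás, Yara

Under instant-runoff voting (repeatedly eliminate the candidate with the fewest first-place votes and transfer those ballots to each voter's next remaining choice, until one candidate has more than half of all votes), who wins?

Priya

Round 1: Tomás 0, Priya 33, Jamal 33, Yara 15. Tomás eliminated.
Round 2: Priya 33, Jamal 33, Yara 15. Yara eliminated.
Round 3: Priya 48, Jamal 33. Priya has a majority (≥41).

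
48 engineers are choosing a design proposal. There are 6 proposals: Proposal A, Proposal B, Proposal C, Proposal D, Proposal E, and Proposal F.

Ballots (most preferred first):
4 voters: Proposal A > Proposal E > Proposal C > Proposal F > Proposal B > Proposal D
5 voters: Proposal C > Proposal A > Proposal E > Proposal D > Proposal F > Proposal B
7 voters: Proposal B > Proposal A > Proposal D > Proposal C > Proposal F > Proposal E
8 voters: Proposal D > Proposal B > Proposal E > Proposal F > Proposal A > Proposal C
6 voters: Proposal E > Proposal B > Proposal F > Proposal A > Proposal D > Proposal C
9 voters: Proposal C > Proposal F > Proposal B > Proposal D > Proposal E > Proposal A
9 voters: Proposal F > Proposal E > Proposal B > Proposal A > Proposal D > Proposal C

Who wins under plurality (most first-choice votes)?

Proposal C

First-place votes: Proposal A 4, Proposal B 7, Proposal C 14, Proposal D 8, Proposal E 6, Proposal F 9.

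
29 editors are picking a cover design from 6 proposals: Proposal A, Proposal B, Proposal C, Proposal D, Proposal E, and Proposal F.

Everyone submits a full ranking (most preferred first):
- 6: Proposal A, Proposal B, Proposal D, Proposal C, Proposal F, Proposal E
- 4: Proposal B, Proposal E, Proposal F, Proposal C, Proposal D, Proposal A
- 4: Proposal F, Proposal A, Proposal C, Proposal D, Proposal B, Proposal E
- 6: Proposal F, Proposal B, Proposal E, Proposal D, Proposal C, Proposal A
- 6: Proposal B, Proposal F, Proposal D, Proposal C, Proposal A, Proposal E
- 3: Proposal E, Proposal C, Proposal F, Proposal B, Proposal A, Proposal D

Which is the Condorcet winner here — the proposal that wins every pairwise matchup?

Proposal B

Proposal B vs Proposal A: 19–10
Proposal B vs Proposal C: 22–7
Proposal B vs Proposal D: 25–4
Proposal B vs Proposal E: 26–3
Proposal B vs Proposal F: 16–13
Proposal B beats every other proposal.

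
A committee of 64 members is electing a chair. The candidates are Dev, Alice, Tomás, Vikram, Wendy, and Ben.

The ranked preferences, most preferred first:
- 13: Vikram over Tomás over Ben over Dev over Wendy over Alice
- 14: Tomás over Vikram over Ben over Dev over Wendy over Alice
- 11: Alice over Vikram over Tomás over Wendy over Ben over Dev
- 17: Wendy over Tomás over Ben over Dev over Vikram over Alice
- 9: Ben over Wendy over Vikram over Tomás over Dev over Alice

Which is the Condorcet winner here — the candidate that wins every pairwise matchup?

Vikram

Vikram vs Dev: 47–17
Vikram vs Alice: 53–11
Vikram vs Tomás: 33–31
Vikram vs Wendy: 38–26
Vikram vs Ben: 38–26
Vikram beats every other candidate.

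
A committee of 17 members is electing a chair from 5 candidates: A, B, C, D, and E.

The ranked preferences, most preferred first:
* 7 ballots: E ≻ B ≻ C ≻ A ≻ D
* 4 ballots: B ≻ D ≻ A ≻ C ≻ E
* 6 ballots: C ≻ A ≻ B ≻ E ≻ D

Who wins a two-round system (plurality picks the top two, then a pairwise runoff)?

Round 1 first-place votes: A 0, B 4, C 6, D 0, E 7. E and C advance.
Runoff: E is ranked above C on 7 ballots, C above E on 10.

C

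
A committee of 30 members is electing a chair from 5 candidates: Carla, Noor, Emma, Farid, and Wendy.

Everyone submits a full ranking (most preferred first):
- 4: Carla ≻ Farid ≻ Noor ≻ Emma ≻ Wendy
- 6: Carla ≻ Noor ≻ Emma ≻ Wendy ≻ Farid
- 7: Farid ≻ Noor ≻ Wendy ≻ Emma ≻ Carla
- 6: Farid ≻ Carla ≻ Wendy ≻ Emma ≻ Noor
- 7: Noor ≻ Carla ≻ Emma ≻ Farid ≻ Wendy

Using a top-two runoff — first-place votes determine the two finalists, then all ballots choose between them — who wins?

Carla

Round 1 first-place votes: Carla 10, Noor 7, Emma 0, Farid 13, Wendy 0. Farid and Carla advance.
Runoff: Farid is ranked above Carla on 13 ballots, Carla above Farid on 17.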